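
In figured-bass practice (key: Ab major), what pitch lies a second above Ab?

Counting 1 letter step above Ab lands on B; in Ab major, that letter is Bb.

Bb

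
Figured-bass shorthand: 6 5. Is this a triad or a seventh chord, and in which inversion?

seventh chord, first inversion

6 5 is shorthand for 6/5/3.
Intervals of 6/5/3 above the bass form a seventh chord; the bass is the third, so this is first inversion.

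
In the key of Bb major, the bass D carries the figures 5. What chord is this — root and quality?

D minor

The figures 5 indicate a triad in root position.
In root position the bass is the root, so the root is D.
The chord tones are D, F, A, giving D minor.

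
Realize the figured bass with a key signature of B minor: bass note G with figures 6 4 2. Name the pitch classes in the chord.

A second above G in this key is A.
A fourth above G in this key is C#.
A sixth above G in this key is E.
Together with the bass G, this spells A dominant seventh in third inversion.

G, A, C#, E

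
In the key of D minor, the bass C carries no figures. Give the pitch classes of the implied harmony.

An unfigured bass implies 5/3.
A third above C in this key is E.
A fifth above C in this key is G.
Together with the bass C, this spells C major in root position.

C, E, G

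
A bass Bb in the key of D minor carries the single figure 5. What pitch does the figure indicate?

Counting 4 letter steps above Bb lands on F; in D minor, that letter is F.

F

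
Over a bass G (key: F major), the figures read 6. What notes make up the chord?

G, Bb, E

The written figures 6 are shorthand for 6/3: the 3 is implied.
A third above G in this key is Bb.
A sixth above G in this key is E.
Together with the bass G, this spells E diminished in first inversion.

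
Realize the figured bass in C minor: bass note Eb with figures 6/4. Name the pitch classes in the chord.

Eb, Ab, C

A fourth above Eb in this key is Ab.
A sixth above Eb in this key is C.
Together with the bass Eb, this spells Ab major in second inversion.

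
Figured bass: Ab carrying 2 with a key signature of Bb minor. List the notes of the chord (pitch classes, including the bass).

The written figures 2 are shorthand for 6/4/2: the 6/4 are implied.
A second above Ab in this key is Bb.
A fourth above Ab in this key is Db.
A sixth above Ab in this key is F.
Together with the bass Ab, this spells Bb minor seventh in third inversion.

Ab, Bb, Db, F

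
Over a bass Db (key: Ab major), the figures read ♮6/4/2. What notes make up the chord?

A second above Db in this key is Eb.
A fourth above Db in this key is G.
A sixth above Db in this key is Bb, made natural (B) by the ♮ figure.
Together with the bass Db, this spells Eb augmented seventh in third inversion.

Db, Eb, G, B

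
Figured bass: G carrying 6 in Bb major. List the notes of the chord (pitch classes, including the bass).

G, Bb, Eb

The written figures 6 are shorthand for 6/3: the 3 is implied.
A third above G in this key is Bb.
A sixth above G in this key is Eb.
Together with the bass G, this spells Eb major in first inversion.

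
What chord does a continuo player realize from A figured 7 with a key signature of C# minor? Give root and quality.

The figures 7 indicate a seventh chord in root position.
In root position the bass is the root, so the root is A.
The chord tones are A, C#, E, G#, giving A major seventh.

A major seventh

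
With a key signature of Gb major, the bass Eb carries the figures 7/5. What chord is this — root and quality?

The figures 7/5 indicate a seventh chord in root position.
In root position the bass is the root, so the root is Eb.
The chord tones are Eb, Gb, Bb, Db, giving Eb minor seventh.

Eb minor seventh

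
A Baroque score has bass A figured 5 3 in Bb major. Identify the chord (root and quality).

The figures 5 3 indicate a triad in root position.
In root position the bass is the root, so the root is A.
The chord tones are A, C, Eb, giving A diminished.

A diminished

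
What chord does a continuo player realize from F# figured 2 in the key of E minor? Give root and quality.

G major seventh

The figures 2 indicate a seventh chord in third inversion.
In third inversion the root lies a second above the bass: a second above F# in E minor is G.
The chord tones are F#, G, B, D, giving G major seventh.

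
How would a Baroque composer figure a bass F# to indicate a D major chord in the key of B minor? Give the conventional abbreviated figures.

6

F# is the third of D major, so the chord is in first inversion.
A triad in first inversion is figured 6/3, conventionally abbreviated 6.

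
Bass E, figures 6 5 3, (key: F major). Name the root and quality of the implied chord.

C dominant seventh

The figures 6 5 3 indicate a seventh chord in first inversion.
In first inversion the root lies a sixth above the bass: a sixth above E in F major is C.
The chord tones are E, G, Bb, C, giving C dominant seventh.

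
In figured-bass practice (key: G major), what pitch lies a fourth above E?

Counting 3 letter steps above E lands on A; in G major, that letter is A.

A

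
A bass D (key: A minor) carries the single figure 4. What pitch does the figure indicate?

Counting 3 letter steps above D lands on G; in A minor, that letter is G.

G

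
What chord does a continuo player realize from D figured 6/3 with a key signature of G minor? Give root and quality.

Bb major

The figures 6/3 indicate a triad in first inversion.
In first inversion the root lies a sixth above the bass: a sixth above D in G minor is Bb.
The chord tones are D, F, Bb, giving Bb major.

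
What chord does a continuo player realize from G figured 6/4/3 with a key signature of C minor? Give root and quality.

The figures 6/4/3 indicate a seventh chord in second inversion.
In second inversion the root lies a fourth above the bass: a fourth above G in C minor is C.
The chord tones are G, Bb, C, Eb, giving C minor seventh.

C minor seventh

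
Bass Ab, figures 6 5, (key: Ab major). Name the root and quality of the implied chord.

F minor seventh

The figures 6 5 indicate a seventh chord in first inversion.
In first inversion the root lies a sixth above the bass: a sixth above Ab in Ab major is F.
The chord tones are Ab, C, Eb, F, giving F minor seventh.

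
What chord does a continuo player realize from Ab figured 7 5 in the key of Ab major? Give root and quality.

Ab major seventh

The figures 7 5 indicate a seventh chord in root position.
In root position the bass is the root, so the root is Ab.
The chord tones are Ab, C, Eb, G, giving Ab major seventh.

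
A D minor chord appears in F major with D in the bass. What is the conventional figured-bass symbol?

D is the root of D minor, so the chord is in root position.
A triad in root position is figured 5/3, conventionally abbreviated (no figures — root-position triad).

no figures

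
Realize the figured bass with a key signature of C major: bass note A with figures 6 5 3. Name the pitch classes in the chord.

A third above A in this key is C.
A fifth above A in this key is E.
A sixth above A in this key is F.
Together with the bass A, this spells F major seventh in first inversion.

A, C, E, F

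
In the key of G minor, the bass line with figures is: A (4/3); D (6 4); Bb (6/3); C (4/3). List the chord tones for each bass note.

A (6/4/3): A, C, D, F.
D (6/4): D, G, Bb.
Bb (6/3): Bb, D, G.
C (6/4/3): C, Eb, F, A.

A, C, D, F | D, G, Bb | Bb, D, G | C, Eb, F, A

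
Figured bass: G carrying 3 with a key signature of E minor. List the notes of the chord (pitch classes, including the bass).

G, B, D

The written figures 3 are shorthand for 5/3: the 5 is implied.
A third above G in this key is B.
A fifth above G in this key is D.
Together with the bass G, this spells G major in root position.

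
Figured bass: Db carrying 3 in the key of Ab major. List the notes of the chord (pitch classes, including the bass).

The written figures 3 are shorthand for 5/3: the 5 is implied.
A third above Db in this key is F.
A fifth above Db in this key is Ab.
Together with the bass Db, this spells Db major in root position.

Db, F, Ab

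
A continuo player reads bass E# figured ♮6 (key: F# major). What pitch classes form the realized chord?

The written figures ♮6 are shorthand for 6/3: the 3 is implied.
A third above E# in this key is G#.
A sixth above E# in this key is C#, made natural (C) by the ♮ figure.

E#, G#, C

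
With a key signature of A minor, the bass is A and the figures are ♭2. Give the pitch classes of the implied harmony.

A, Bb, D, F

The written figures ♭2 are shorthand for 6/4/2: the 6/4 are implied.
A second above A in this key is B, lowered to Bb by the flat.
A fourth above A in this key is D.
A sixth above A in this key is F.
Together with the bass A, this spells Bb major seventh in third inversion.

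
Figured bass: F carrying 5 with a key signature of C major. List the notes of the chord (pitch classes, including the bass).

F, A, C

The written figures 5 are shorthand for 5/3: the 3 is implied.
A third above F in this key is A.
A fifth above F in this key is C.
Together with the bass F, this spells F major in root position.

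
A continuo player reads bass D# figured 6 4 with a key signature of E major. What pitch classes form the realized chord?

A fourth above D# in this key is G#.
A sixth above D# in this key is B.
Together with the bass D#, this spells G# minor in second inversion.

D#, G#, B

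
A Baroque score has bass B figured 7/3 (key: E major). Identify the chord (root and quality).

B dominant seventh

The figures 7/3 indicate a seventh chord in root position.
In root position the bass is the root, so the root is B.
The chord tones are B, D#, F#, A, giving B dominant seventh.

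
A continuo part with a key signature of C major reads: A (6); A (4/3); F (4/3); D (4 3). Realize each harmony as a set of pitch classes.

A, C, F | A, C, D, F | F, A, B, D | D, F, G, B

A (6/3): A, C, F.
A (6/4/3): A, C, D, F.
F (6/4/3): F, A, B, D.
D (6/4/3): D, F, G, B.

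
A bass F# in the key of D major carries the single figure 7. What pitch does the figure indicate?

E

Counting 6 letter steps above F# lands on E; in D major, that letter is E.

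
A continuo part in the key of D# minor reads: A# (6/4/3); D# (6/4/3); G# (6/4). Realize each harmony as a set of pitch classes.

A# (6/4/3): A#, C#, D#, F#.
D# (6/4/3): D#, F#, G#, B.
G# (6/4): G#, C#, E#.

A#, C#, D#, F# | D#, F#, G#, B | G#, C#, E#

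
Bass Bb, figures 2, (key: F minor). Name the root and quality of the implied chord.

The figures 2 indicate a seventh chord in third inversion.
In third inversion the root lies a second above the bass: a second above Bb in F minor is C.
The chord tones are Bb, C, Eb, G, giving C minor seventh.

C minor seventh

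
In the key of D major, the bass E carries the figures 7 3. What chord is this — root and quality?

E minor seventh

The figures 7 3 indicate a seventh chord in root position.
In root position the bass is the root, so the root is E.
The chord tones are E, G, B, D, giving E minor seventh.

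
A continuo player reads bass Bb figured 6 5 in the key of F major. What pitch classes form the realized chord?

The written figures 6 5 are shorthand for 6/5/3: the 3 is implied.
A third above Bb in this key is D.
A fifth above Bb in this key is F.
A sixth above Bb in this key is G.
Together with the bass Bb, this spells G minor seventh in first inversion.

Bb, D, F, G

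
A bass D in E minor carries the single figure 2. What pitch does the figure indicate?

Counting 1 letter step above D lands on E; in E minor, that letter is E.

E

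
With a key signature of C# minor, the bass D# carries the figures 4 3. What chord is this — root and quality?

The figures 4 3 indicate a seventh chord in second inversion.
In second inversion the root lies a fourth above the bass: a fourth above D# in C# minor is G#.
The chord tones are D#, F#, G#, B, giving G# minor seventh.

G# minor seventh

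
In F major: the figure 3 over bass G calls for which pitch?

Counting 2 letter steps above G lands on B; in F major, that letter is Bb.

Bb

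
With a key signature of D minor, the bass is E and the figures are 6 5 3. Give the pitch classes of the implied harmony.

E, G, Bb, C

A third above E in this key is G.
A fifth above E in this key is Bb.
A sixth above E in this key is C.
Together with the bass E, this spells C dominant seventh in first inversion.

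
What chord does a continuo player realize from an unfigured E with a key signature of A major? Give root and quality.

E major

An unfigured bass indicates a triad in root position.
In root position the bass is the root, so the root is E.
The chord tones are E, G#, B, giving E major.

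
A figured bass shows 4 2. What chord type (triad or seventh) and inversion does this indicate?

4 2 is shorthand for 6/4/2.
Intervals of 6/4/2 above the bass form a seventh chord; the bass is the seventh, so this is third inversion.

seventh chord, third inversion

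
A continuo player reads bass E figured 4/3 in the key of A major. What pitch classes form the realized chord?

E, G#, A, C#

The written figures 4/3 are shorthand for 6/4/3: the 6 is implied.
A third above E in this key is G#.
A fourth above E in this key is A.
A sixth above E in this key is C#.
Together with the bass E, this spells A major seventh in second inversion.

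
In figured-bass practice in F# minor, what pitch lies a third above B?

D

Counting 2 letter steps above B lands on D; in F# minor, that letter is D.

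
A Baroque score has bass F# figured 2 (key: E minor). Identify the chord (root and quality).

G major seventh

The figures 2 indicate a seventh chord in third inversion.
In third inversion the root lies a second above the bass: a second above F# in E minor is G.
The chord tones are F#, G, B, D, giving G major seventh.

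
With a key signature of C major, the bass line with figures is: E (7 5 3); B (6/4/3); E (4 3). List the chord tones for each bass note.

E (7/5/3): E, G, B, D.
B (6/4/3): B, D, E, G.
E (6/4/3): E, G, A, C.

E, G, B, D | B, D, E, G | E, G, A, C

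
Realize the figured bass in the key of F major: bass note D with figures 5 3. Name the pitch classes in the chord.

A third above D in this key is F.
A fifth above D in this key is A.
Together with the bass D, this spells D minor in root position.

D, F, A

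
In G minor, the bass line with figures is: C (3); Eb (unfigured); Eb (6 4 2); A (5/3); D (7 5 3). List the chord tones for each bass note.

C (5/3): C, Eb, G.
Eb (5/3): Eb, G, Bb.
Eb (6/4/2): Eb, F, A, C.
A (5/3): A, C, Eb.
D (7/5/3): D, F, A, C.

C, Eb, G | Eb, G, Bb | Eb, F, A, C | A, C, Eb | D, F, A, C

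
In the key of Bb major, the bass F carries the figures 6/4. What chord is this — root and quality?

Bb major

The figures 6/4 indicate a triad in second inversion.
In second inversion the root lies a fourth above the bass: a fourth above F in Bb major is Bb.
The chord tones are F, Bb, D, giving Bb major.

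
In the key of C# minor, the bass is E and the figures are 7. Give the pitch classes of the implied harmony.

The written figures 7 are shorthand for 7/5/3: the 5/3 are implied.
A third above E in this key is G#.
A fifth above E in this key is B.
A seventh above E in this key is D#.
Together with the bass E, this spells E major seventh in root position.

E, G#, B, D#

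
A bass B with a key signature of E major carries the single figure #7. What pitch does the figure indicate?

A#

Counting 6 letter steps above B lands on A; in E major, that letter is A.
The #7 figure raises it a semitone, giving A#.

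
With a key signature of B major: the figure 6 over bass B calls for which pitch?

G#

Counting 5 letter steps above B lands on G; in B major, that letter is G#.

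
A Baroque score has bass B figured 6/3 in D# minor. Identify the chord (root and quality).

G# minor

The figures 6/3 indicate a triad in first inversion.
In first inversion the root lies a sixth above the bass: a sixth above B in D# minor is G#.
The chord tones are B, D#, G#, giving G# minor.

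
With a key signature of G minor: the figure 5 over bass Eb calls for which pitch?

Bb

Counting 4 letter steps above Eb lands on B; in G minor, that letter is Bb.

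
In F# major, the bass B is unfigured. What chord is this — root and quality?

B major

An unfigured bass indicates a triad in root position.
In root position the bass is the root, so the root is B.
The chord tones are B, D#, F#, giving B major.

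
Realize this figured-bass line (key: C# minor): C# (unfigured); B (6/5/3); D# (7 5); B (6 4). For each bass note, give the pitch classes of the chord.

C#, E, G# | B, D#, F#, G# | D#, F#, A, C# | B, E, G#

C# (5/3): C#, E, G#.
B (6/5/3): B, D#, F#, G#.
D# (7/5/3): D#, F#, A, C#.
B (6/4): B, E, G#.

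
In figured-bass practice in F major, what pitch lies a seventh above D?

C

Counting 6 letter steps above D lands on C; in F major, that letter is C.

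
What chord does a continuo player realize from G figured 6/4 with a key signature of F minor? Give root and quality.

C minor

The figures 6/4 indicate a triad in second inversion.
In second inversion the root lies a fourth above the bass: a fourth above G in F minor is C.
The chord tones are G, C, Eb, giving C minor.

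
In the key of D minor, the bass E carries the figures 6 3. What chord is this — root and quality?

The figures 6 3 indicate a triad in first inversion.
In first inversion the root lies a sixth above the bass: a sixth above E in D minor is C.
The chord tones are E, G, C, giving C major.

C major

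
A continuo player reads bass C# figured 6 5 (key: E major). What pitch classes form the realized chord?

C#, E, G#, A

The written figures 6 5 are shorthand for 6/5/3: the 3 is implied.
A third above C# in this key is E.
A fifth above C# in this key is G#.
A sixth above C# in this key is A.
Together with the bass C#, this spells A major seventh in first inversion.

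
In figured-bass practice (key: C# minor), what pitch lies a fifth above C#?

G#

Counting 4 letter steps above C# lands on G; in C# minor, that letter is G#.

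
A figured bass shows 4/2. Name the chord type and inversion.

seventh chord, third inversion

4/2 is shorthand for 6/4/2.
Intervals of 6/4/2 above the bass form a seventh chord; the bass is the seventh, so this is third inversion.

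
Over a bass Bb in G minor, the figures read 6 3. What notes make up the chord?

Bb, D, G

A third above Bb in this key is D.
A sixth above Bb in this key is G.
Together with the bass Bb, this spells G minor in first inversion.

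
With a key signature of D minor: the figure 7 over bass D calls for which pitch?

C

Counting 6 letter steps above D lands on C; in D minor, that letter is C.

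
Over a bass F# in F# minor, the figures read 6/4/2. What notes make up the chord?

F#, G#, B, D

A second above F# in this key is G#.
A fourth above F# in this key is B.
A sixth above F# in this key is D.
Together with the bass F#, this spells G# half-diminished seventh in third inversion.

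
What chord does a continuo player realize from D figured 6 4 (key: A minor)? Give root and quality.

The figures 6 4 indicate a triad in second inversion.
In second inversion the root lies a fourth above the bass: a fourth above D in A minor is G.
The chord tones are D, G, B, giving G major.

G major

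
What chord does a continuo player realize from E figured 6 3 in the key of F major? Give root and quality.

The figures 6 3 indicate a triad in first inversion.
In first inversion the root lies a sixth above the bass: a sixth above E in F major is C.
The chord tones are E, G, C, giving C major.

C major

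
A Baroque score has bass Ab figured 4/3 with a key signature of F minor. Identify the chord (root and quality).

Db major seventh

The figures 4/3 indicate a seventh chord in second inversion.
In second inversion the root lies a fourth above the bass: a fourth above Ab in F minor is Db.
The chord tones are Ab, C, Db, F, giving Db major seventh.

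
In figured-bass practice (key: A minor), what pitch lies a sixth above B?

Counting 5 letter steps above B lands on G; in A minor, that letter is G.

G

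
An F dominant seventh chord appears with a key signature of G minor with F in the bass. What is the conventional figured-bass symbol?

7

F is the root of F dominant seventh, so the chord is in root position.
A seventh chord in root position is figured 7/5/3, conventionally abbreviated 7.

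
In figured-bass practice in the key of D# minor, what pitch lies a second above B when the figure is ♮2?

C

Counting 1 letter step above B lands on C; in D# minor, that letter is C#.
The ♮2 figure makes it natural, giving C.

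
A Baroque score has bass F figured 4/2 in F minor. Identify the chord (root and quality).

The figures 4/2 indicate a seventh chord in third inversion.
In third inversion the root lies a second above the bass: a second above F in F minor is G.
The chord tones are F, G, Bb, Db, giving G half-diminished seventh.

G half-diminished seventh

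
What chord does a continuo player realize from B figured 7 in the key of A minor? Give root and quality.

B half-diminished seventh

The figures 7 indicate a seventh chord in root position.
In root position the bass is the root, so the root is B.
The chord tones are B, D, F, A, giving B half-diminished seventh.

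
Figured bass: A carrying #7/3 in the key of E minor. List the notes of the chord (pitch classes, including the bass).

A, C, E, G#

The written figures #7/3 are shorthand for 7/5/3: the 5 is implied.
A third above A in this key is C.
A fifth above A in this key is E.
A seventh above A in this key is G, raised to G# by the sharp.
Together with the bass A, this spells A minor-major seventh in root position.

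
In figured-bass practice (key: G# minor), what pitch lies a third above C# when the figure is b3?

Eb

Counting 2 letter steps above C# lands on E; in G# minor, that letter is E.
The b3 figure lowers it a semitone, giving Eb.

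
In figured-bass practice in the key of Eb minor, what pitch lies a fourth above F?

Bb

Counting 3 letter steps above F lands on B; in Eb minor, that letter is Bb.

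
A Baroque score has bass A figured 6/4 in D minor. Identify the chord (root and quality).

D minor

The figures 6/4 indicate a triad in second inversion.
In second inversion the root lies a fourth above the bass: a fourth above A in D minor is D.
The chord tones are A, D, F, giving D minor.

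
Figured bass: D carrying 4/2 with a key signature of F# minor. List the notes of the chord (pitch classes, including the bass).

The written figures 4/2 are shorthand for 6/4/2: the 6 is implied.
A second above D in this key is E.
A fourth above D in this key is G#.
A sixth above D in this key is B.
Together with the bass D, this spells E dominant seventh in third inversion.

D, E, G#, B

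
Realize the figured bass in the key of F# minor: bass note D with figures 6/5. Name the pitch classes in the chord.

D, F#, A, B

The written figures 6/5 are shorthand for 6/5/3: the 3 is implied.
A third above D in this key is F#.
A fifth above D in this key is A.
A sixth above D in this key is B.
Together with the bass D, this spells B minor seventh in first inversion.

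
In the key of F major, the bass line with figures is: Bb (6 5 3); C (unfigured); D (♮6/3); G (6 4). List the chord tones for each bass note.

Bb, D, F, G | C, E, G | D, F, B | G, C, E

Bb (6/5/3): Bb, D, F, G.
C (5/3): C, E, G.
D (♮6/3): D, F, B.
G (6/4): G, C, E.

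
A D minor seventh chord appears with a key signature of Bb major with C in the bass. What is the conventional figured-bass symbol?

C is the seventh of D minor seventh, so the chord is in third inversion.
A seventh chord in third inversion is figured 6/4/2, conventionally abbreviated 4/2.

4/2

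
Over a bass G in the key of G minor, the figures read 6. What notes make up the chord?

G, Bb, Eb

The written figures 6 are shorthand for 6/3: the 3 is implied.
A third above G in this key is Bb.
A sixth above G in this key is Eb.
Together with the bass G, this spells Eb major in first inversion.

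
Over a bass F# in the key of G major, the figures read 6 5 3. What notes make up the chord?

F#, A, C, D

A third above F# in this key is A.
A fifth above F# in this key is C.
A sixth above F# in this key is D.
Together with the bass F#, this spells D dominant seventh in first inversion.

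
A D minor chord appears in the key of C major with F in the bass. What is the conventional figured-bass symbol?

F is the third of D minor, so the chord is in first inversion.
A triad in first inversion is figured 6/3, conventionally abbreviated 6.

6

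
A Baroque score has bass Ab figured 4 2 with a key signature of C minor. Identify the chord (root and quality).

Bb dominant seventh

The figures 4 2 indicate a seventh chord in third inversion.
In third inversion the root lies a second above the bass: a second above Ab in C minor is Bb.
The chord tones are Ab, Bb, D, F, giving Bb dominant seventh.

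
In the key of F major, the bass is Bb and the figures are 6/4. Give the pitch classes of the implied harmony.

Bb, E, G

A fourth above Bb in this key is E.
A sixth above Bb in this key is G.
Together with the bass Bb, this spells E diminished in second inversion.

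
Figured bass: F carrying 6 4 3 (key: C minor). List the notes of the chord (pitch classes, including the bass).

F, Ab, Bb, D

A third above F in this key is Ab.
A fourth above F in this key is Bb.
A sixth above F in this key is D.
Together with the bass F, this spells Bb dominant seventh in second inversion.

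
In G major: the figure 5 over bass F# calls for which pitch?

C

Counting 4 letter steps above F# lands on C; in G major, that letter is C.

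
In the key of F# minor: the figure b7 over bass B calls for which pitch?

Ab

Counting 6 letter steps above B lands on A; in F# minor, that letter is A.
The b7 figure lowers it a semitone, giving Ab.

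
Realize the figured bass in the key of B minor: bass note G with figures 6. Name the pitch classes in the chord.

G, B, E

The written figures 6 are shorthand for 6/3: the 3 is implied.
A third above G in this key is B.
A sixth above G in this key is E.
Together with the bass G, this spells E minor in first inversion.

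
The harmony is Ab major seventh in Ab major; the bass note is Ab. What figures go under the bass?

7

Ab is the root of Ab major seventh, so the chord is in root position.
A seventh chord in root position is figured 7/5/3, conventionally abbreviated 7.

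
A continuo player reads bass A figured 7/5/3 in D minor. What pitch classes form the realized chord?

A third above A in this key is C.
A fifth above A in this key is E.
A seventh above A in this key is G.
Together with the bass A, this spells A minor seventh in root position.

A, C, E, G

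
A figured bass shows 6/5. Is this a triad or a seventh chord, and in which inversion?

6/5 is shorthand for 6/5/3.
Intervals of 6/5/3 above the bass form a seventh chord; the bass is the third, so this is first inversion.

seventh chord, first inversion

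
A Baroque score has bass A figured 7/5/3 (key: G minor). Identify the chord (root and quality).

A half-diminished seventh

The figures 7/5/3 indicate a seventh chord in root position.
In root position the bass is the root, so the root is A.
The chord tones are A, C, Eb, G, giving A half-diminished seventh.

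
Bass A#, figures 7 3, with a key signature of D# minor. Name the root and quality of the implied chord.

A# minor seventh

The figures 7 3 indicate a seventh chord in root position.
In root position the bass is the root, so the root is A#.
The chord tones are A#, C#, E#, G#, giving A# minor seventh.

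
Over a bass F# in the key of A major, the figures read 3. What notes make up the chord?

F#, A, C#

The written figures 3 are shorthand for 5/3: the 5 is implied.
A third above F# in this key is A.
A fifth above F# in this key is C#.
Together with the bass F#, this spells F# minor in root position.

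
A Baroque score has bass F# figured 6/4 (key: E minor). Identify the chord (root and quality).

The figures 6/4 indicate a triad in second inversion.
In second inversion the root lies a fourth above the bass: a fourth above F# in E minor is B.
The chord tones are F#, B, D, giving B minor.

B minor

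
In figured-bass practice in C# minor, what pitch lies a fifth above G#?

D#

Counting 4 letter steps above G# lands on D; in C# minor, that letter is D#.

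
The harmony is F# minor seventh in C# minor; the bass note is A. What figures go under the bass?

6/5

A is the third of F# minor seventh, so the chord is in first inversion.
A seventh chord in first inversion is figured 6/5/3, conventionally abbreviated 6/5.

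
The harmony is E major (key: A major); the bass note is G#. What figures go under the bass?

6

G# is the third of E major, so the chord is in first inversion.
A triad in first inversion is figured 6/3, conventionally abbreviated 6.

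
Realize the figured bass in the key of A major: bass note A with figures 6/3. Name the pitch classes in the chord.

A third above A in this key is C#.
A sixth above A in this key is F#.
Together with the bass A, this spells F# minor in first inversion.

A, C#, F#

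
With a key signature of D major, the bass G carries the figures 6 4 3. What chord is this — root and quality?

The figures 6 4 3 indicate a seventh chord in second inversion.
In second inversion the root lies a fourth above the bass: a fourth above G in D major is C#.
The chord tones are G, B, C#, E, giving C# half-diminished seventh.

C# half-diminished seventh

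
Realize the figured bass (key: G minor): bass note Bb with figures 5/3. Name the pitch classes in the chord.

Bb, D, F

A third above Bb in this key is D.
A fifth above Bb in this key is F.
Together with the bass Bb, this spells Bb major in root position.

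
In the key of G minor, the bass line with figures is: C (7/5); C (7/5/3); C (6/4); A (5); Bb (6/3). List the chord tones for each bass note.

C, Eb, G, Bb | C, Eb, G, Bb | C, F, A | A, C, Eb | Bb, D, G

C (7/5/3): C, Eb, G, Bb.
C (7/5/3): C, Eb, G, Bb.
C (6/4): C, F, A.
A (5/3): A, C, Eb.
Bb (6/3): Bb, D, G.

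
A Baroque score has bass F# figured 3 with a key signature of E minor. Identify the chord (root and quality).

The figures 3 indicate a triad in root position.
In root position the bass is the root, so the root is F#.
The chord tones are F#, A, C, giving F# diminished.

F# diminished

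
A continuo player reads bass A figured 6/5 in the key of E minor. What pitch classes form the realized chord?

The written figures 6/5 are shorthand for 6/5/3: the 3 is implied.
A third above A in this key is C.
A fifth above A in this key is E.
A sixth above A in this key is F#.
Together with the bass A, this spells F# half-diminished seventh in first inversion.

A, C, E, F#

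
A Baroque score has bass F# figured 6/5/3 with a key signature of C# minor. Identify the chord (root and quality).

The figures 6/5/3 indicate a seventh chord in first inversion.
In first inversion the root lies a sixth above the bass: a sixth above F# in C# minor is D#.
The chord tones are F#, A, C#, D#, giving D# half-diminished seventh.

D# half-diminished seventh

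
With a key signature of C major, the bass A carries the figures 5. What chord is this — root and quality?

A minor

The figures 5 indicate a triad in root position.
In root position the bass is the root, so the root is A.
The chord tones are A, C, E, giving A minor.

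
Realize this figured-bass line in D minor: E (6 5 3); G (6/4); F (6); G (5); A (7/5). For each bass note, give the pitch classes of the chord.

E (6/5/3): E, G, Bb, C.
G (6/4): G, C, E.
F (6/3): F, A, D.
G (5/3): G, Bb, D.
A (7/5/3): A, C, E, G.

E, G, Bb, C | G, C, E | F, A, D | G, Bb, D | A, C, E, G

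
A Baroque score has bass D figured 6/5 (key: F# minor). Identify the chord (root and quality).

The figures 6/5 indicate a seventh chord in first inversion.
In first inversion the root lies a sixth above the bass: a sixth above D in F# minor is B.
The chord tones are D, F#, A, B, giving B minor seventh.

B minor seventh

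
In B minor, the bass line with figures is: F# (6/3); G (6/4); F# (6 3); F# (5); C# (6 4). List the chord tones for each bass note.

F# (6/3): F#, A, D.
G (6/4): G, C#, E.
F# (6/3): F#, A, D.
F# (5/3): F#, A, C#.
C# (6/4): C#, F#, A.

F#, A, D | G, C#, E | F#, A, D | F#, A, C# | C#, F#, A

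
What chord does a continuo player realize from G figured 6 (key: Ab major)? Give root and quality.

The figures 6 indicate a triad in first inversion.
In first inversion the root lies a sixth above the bass: a sixth above G in Ab major is Eb.
The chord tones are G, Bb, Eb, giving Eb major.

Eb major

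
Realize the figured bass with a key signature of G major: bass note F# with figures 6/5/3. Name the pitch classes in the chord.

A third above F# in this key is A.
A fifth above F# in this key is C.
A sixth above F# in this key is D.
Together with the bass F#, this spells D dominant seventh in first inversion.

F#, A, C, D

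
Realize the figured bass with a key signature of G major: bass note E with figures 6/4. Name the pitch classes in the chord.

A fourth above E in this key is A.
A sixth above E in this key is C.
Together with the bass E, this spells A minor in second inversion.

E, A, C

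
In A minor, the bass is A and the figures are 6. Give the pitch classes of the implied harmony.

A, C, F

The written figures 6 are shorthand for 6/3: the 3 is implied.
A third above A in this key is C.
A sixth above A in this key is F.
Together with the bass A, this spells F major in first inversion.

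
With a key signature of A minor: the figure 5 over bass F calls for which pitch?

Counting 4 letter steps above F lands on C; in A minor, that letter is C.

C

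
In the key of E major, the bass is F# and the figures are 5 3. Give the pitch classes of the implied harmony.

F#, A, C#

A third above F# in this key is A.
A fifth above F# in this key is C#.
Together with the bass F#, this spells F# minor in root position.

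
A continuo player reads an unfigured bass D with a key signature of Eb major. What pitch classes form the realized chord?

D, F, Ab

An unfigured bass implies 5/3.
A third above D in this key is F.
A fifth above D in this key is Ab.
Together with the bass D, this spells D diminished in root position.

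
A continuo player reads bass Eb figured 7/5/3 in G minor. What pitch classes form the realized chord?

A third above Eb in this key is G.
A fifth above Eb in this key is Bb.
A seventh above Eb in this key is D.
Together with the bass Eb, this spells Eb major seventh in root position.

Eb, G, Bb, D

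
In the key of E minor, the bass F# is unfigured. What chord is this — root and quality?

An unfigured bass indicates a triad in root position.
In root position the bass is the root, so the root is F#.
The chord tones are F#, A, C, giving F# diminished.

F# diminished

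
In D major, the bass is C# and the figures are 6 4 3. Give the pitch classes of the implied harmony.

C#, E, F#, A

A third above C# in this key is E.
A fourth above C# in this key is F#.
A sixth above C# in this key is A.
Together with the bass C#, this spells F# minor seventh in second inversion.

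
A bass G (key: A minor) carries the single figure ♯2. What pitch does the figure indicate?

Counting 1 letter step above G lands on A; in A minor, that letter is A.
The #2 figure raises it a semitone, giving A#.

A#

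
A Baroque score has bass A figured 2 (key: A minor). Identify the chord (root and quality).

The figures 2 indicate a seventh chord in third inversion.
In third inversion the root lies a second above the bass: a second above A in A minor is B.
The chord tones are A, B, D, F, giving B half-diminished seventh.

B half-diminished seventh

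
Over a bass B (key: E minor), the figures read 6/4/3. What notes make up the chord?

B, D, E, G

A third above B in this key is D.
A fourth above B in this key is E.
A sixth above B in this key is G.
Together with the bass B, this spells E minor seventh in second inversion.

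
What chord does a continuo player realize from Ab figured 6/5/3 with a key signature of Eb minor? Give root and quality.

The figures 6/5/3 indicate a seventh chord in first inversion.
In first inversion the root lies a sixth above the bass: a sixth above Ab in Eb minor is F.
The chord tones are Ab, Cb, Eb, F, giving F half-diminished seventh.

F half-diminished seventh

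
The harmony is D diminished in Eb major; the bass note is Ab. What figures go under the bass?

Ab is the fifth of D diminished, so the chord is in second inversion.
A triad in second inversion is figured 6/4, conventionally abbreviated 6/4.

6/4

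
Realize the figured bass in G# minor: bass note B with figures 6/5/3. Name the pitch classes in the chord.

B, D#, F#, G#

A third above B in this key is D#.
A fifth above B in this key is F#.
A sixth above B in this key is G#.
Together with the bass B, this spells G# minor seventh in first inversion.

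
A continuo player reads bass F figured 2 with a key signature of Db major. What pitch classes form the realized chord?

The written figures 2 are shorthand for 6/4/2: the 6/4 are implied.
A second above F in this key is Gb.
A fourth above F in this key is Bb.
A sixth above F in this key is Db.
Together with the bass F, this spells Gb major seventh in third inversion.

F, Gb, Bb, Db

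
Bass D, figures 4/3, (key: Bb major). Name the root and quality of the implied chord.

The figures 4/3 indicate a seventh chord in second inversion.
In second inversion the root lies a fourth above the bass: a fourth above D in Bb major is G.
The chord tones are D, F, G, Bb, giving G minor seventh.

G minor seventh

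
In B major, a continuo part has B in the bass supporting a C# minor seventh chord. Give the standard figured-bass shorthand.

B is the seventh of C# minor seventh, so the chord is in third inversion.
A seventh chord in third inversion is figured 6/4/2, conventionally abbreviated 4/2.

4/2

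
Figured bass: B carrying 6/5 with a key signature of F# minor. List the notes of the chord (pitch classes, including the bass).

B, D, F#, G#

The written figures 6/5 are shorthand for 6/5/3: the 3 is implied.
A third above B in this key is D.
A fifth above B in this key is F#.
A sixth above B in this key is G#.
Together with the bass B, this spells G# half-diminished seventh in first inversion.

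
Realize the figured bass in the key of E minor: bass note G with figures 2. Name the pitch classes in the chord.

The written figures 2 are shorthand for 6/4/2: the 6/4 are implied.
A second above G in this key is A.
A fourth above G in this key is C.
A sixth above G in this key is E.
Together with the bass G, this spells A minor seventh in third inversion.

G, A, C, E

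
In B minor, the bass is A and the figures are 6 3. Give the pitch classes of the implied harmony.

A, C#, F#

A third above A in this key is C#.
A sixth above A in this key is F#.
Together with the bass A, this spells F# minor in first inversion.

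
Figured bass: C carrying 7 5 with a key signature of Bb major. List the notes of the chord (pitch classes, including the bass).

C, Eb, G, Bb

The written figures 7 5 are shorthand for 7/5/3: the 3 is implied.
A third above C in this key is Eb.
A fifth above C in this key is G.
A seventh above C in this key is Bb.
Together with the bass C, this spells C minor seventh in root position.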